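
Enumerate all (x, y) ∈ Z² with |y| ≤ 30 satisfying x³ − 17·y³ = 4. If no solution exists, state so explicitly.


The equation is x³ - 17y³ = 4. For fixed y, x³ = 17·y³ + 4, so a solution requires the RHS to be a perfect cube.
Strategy: iterate y from -30 to 30, compute RHS = 17·y³ + 4, and check whether it is a (positive or negative) perfect cube.
Check small values of y:
  y = 0: RHS = 4 is not a perfect cube.
  y = 1: RHS = 21 is not a perfect cube.
  y = -1: RHS = -13 is not a perfect cube.
  y = 2: RHS = 140 is not a perfect cube.
  y = -2: RHS = -132 is not a perfect cube.
  y = 3: RHS = 463 is not a perfect cube.
  y = -3: RHS = -455 is not a perfect cube.
Continuing the search up to |y| = 30 finds no solutions either.
No (x, y) in the scanned range satisfies the equation.

No integer solutions with |y| ≤ 30.


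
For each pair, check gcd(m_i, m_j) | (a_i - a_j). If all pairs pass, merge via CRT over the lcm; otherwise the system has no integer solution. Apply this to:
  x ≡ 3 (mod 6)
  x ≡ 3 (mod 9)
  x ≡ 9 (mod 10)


Moduli 6, 9, 10 are not pairwise coprime, so CRT works modulo lcm(m_i) when all pairwise compatibility conditions hold.
Pairwise compatibility: gcd(m_i, m_j) must divide a_i - a_j for every pair.
Merge one congruence at a time:
  Start: x ≡ 3 (mod 6).
  Combine with x ≡ 3 (mod 9): gcd(6, 9) = 3; 3 - 3 = 0, which IS divisible by 3, so compatible.
    Write x = 3 + 6·t and substitute into x ≡ 3 (mod 9): 6·t ≡ 3 − 3 = 0 (mod 9).
    Divide the congruence (and modulus) by g = 3: 2·t ≡ 0 (mod 3).
    The inverse of 2 mod 3 is 2 (since 2·2 = 4 = 1·3 + 1), so t ≡ 2·0 = 0 ≡ 0 (mod 3).
    Then x = 3 + 6·0 = 3, valid modulo lcm(6, 9) = 18: x ≡ 3 (mod 18).
  Combine with x ≡ 9 (mod 10): gcd(18, 10) = 2; 9 - 3 = 6, which IS divisible by 2, so compatible.
    Write x = 3 + 18·t and substitute into x ≡ 9 (mod 10): 18·t ≡ 9 − 3 = 6 (mod 10).
    Divide the congruence (and modulus) by g = 2: 9·t ≡ 3 (mod 5).
    Reduce coefficients mod 5: 4·t ≡ 3 (mod 5).
    The inverse of 4 mod 5 is 4 (since 4·4 = 16 = 3·5 + 1), so t ≡ 4·3 = 12 ≡ 2 (mod 5).
    Then x = 3 + 18·2 = 39, valid modulo lcm(18, 10) = 90: x ≡ 39 (mod 90).
Verify: 39 mod 6 = 3, 39 mod 9 = 3, 39 mod 10 = 9.

x ≡ 39 (mod 90).


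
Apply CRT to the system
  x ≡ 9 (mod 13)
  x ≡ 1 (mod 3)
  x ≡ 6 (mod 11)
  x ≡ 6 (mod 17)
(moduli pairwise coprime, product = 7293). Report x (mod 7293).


Product of moduli M = 13 · 3 · 11 · 17 = 7293.
Merge one congruence at a time:
  Start: x ≡ 9 (mod 13).
  Combine with x ≡ 1 (mod 3); new modulus lcm = 39.
    Write x = 9 + 13·t and substitute into x ≡ 1 (mod 3): 13·t ≡ 1 − 9 = -8 (mod 3).
    Reduce coefficients mod 3: 1·t ≡ 1 (mod 3).
    So t ≡ 1 (mod 3).
    Then x = 9 + 13·1 = 22, valid modulo lcm(13, 3) = 39: x ≡ 22 (mod 39).
  Combine with x ≡ 6 (mod 11); new modulus lcm = 429.
    Write x = 22 + 39·t and substitute into x ≡ 6 (mod 11): 39·t ≡ 6 − 22 = -16 (mod 11).
    Reduce coefficients mod 11: 6·t ≡ 6 (mod 11).
    The inverse of 6 mod 11 is 2 (since 6·2 = 12 = 1·11 + 1), so t ≡ 2·6 = 12 ≡ 1 (mod 11).
    Then x = 22 + 39·1 = 61, valid modulo lcm(39, 11) = 429: x ≡ 61 (mod 429).
  Combine with x ≡ 6 (mod 17); new modulus lcm = 7293.
    Write x = 61 + 429·t and substitute into x ≡ 6 (mod 17): 429·t ≡ 6 − 61 = -55 (mod 17).
    Reduce coefficients mod 17: 4·t ≡ 13 (mod 17).
    The inverse of 4 mod 17 is 13 (since 4·13 = 52 = 3·17 + 1), so t ≡ 13·13 = 169 ≡ 16 (mod 17).
    Then x = 61 + 429·16 = 6925, valid modulo lcm(429, 17) = 7293: x ≡ 6925 (mod 7293).
Verify against each original: 6925 mod 13 = 9, 6925 mod 3 = 1, 6925 mod 11 = 6, 6925 mod 17 = 6.

x ≡ 6925 (mod 7293).


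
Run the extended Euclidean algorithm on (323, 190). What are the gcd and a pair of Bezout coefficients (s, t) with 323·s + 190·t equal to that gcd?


Euclidean algorithm on (323, 190) — divide until remainder is 0:
  323 = 1 · 190 + 133
  190 = 1 · 133 + 57
  133 = 2 · 57 + 19
  57 = 3 · 19 + 0
gcd(323, 190) = 19.
Track Bezout coefficients alongside the remainders: start with r₀ = 323 = a·1 + b·0 (s = 1, t = 0) and r₁ = 190 = a·0 + b·1 (s = 0, t = 1); each new remainder r_{k+1} = r_{k-1} − q_k·r_k inherits s_{k+1} = s_{k-1} − q_k·s_k, t_{k+1} = t_{k-1} − q_k·t_k, so r_k = a·s_k + b·t_k at every step:
  q = 1: r = 133, s = 1 − 1·0 = 1, t = 0 − 1·1 = -1  (check: 323·1 + 190·(-1) = 133)
  q = 1: r = 57, s = 0 − 1·1 = -1, t = 1 − 1·(-1) = 2  (check: 323·(-1) + 190·2 = 57)
  q = 2: r = 19, s = 1 − 2·(-1) = 3, t = -1 − 2·2 = -5  (check: 323·3 + 190·(-5) = 19)
The row with r = 19 (the gcd) gives the Bezout coefficients s = 3, t = -5.
Result: 323 · (3) + 190 · (-5) = 19.

gcd(323, 190) = 19; s = 3, t = -5 (check: 323·3 + 190·(-5) = 19).


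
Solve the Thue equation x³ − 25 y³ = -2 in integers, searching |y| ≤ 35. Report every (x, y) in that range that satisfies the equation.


The equation is x³ - 25y³ = -2. For fixed y, x³ = 25·y³ − 2, so a solution requires the RHS to be a perfect cube.
Strategy: iterate y from -35 to 35, compute RHS = 25·y³ − 2, and check whether it is a (positive or negative) perfect cube.
Check small values of y:
  y = 0: RHS = -2 is not a perfect cube.
  y = 1: RHS = 23 is not a perfect cube.
  y = -1: RHS = -27 = (-3)³ ⇒ x = -3 works.
  y = 2: RHS = 198 is not a perfect cube.
  y = -2: RHS = -202 is not a perfect cube.
  y = 3: RHS = 673 is not a perfect cube.
  y = -3: RHS = -677 is not a perfect cube.
Continuing the search up to |y| = 35 finds no further solutions beyond those listed.
Collected solutions: (-3, -1).

Solutions (with |y| ≤ 35): (-3, -1).


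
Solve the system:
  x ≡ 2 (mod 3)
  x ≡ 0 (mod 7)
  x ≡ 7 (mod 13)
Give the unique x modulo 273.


Moduli 3, 7, 13 are pairwise coprime; by CRT there is a unique solution modulo M = 3 · 7 · 13 = 273.
Solve pairwise, accumulating the modulus:
  Start with x ≡ 2 (mod 3).
  Combine with x ≡ 0 (mod 7): since gcd(3, 7) = 1, we get a unique residue mod 21.
    Write x = 2 + 3·t and substitute into x ≡ 0 (mod 7): 3·t ≡ 0 − 2 = -2 (mod 7).
    Reduce coefficients mod 7: 3·t ≡ 5 (mod 7).
    The inverse of 3 mod 7 is 5 (since 3·5 = 15 = 2·7 + 1), so t ≡ 5·5 = 25 ≡ 4 (mod 7).
    Then x = 2 + 3·4 = 14, valid modulo lcm(3, 7) = 21: x ≡ 14 (mod 21).
  Combine with x ≡ 7 (mod 13): since gcd(21, 13) = 1, we get a unique residue mod 273.
    Write x = 14 + 21·t and substitute into x ≡ 7 (mod 13): 21·t ≡ 7 − 14 = -7 (mod 13).
    Reduce coefficients mod 13: 8·t ≡ 6 (mod 13).
    The inverse of 8 mod 13 is 5 (since 8·5 = 40 = 3·13 + 1), so t ≡ 5·6 = 30 ≡ 4 (mod 13).
    Then x = 14 + 21·4 = 98, valid modulo lcm(21, 13) = 273: x ≡ 98 (mod 273).
Verify: 98 mod 3 = 2 ✓, 98 mod 7 = 0 ✓, 98 mod 13 = 7 ✓.

x ≡ 98 (mod 273).


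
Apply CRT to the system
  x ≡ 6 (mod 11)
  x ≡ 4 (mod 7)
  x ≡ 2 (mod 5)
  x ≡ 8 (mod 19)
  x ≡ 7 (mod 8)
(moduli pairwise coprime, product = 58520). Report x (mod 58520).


Product of moduli M = 11 · 7 · 5 · 19 · 8 = 58520.
Merge one congruence at a time:
  Start: x ≡ 6 (mod 11).
  Combine with x ≡ 4 (mod 7); new modulus lcm = 77.
    Write x = 6 + 11·t and substitute into x ≡ 4 (mod 7): 11·t ≡ 4 − 6 = -2 (mod 7).
    Reduce coefficients mod 7: 4·t ≡ 5 (mod 7).
    The inverse of 4 mod 7 is 2 (since 4·2 = 8 = 1·7 + 1), so t ≡ 2·5 = 10 ≡ 3 (mod 7).
    Then x = 6 + 11·3 = 39, valid modulo lcm(11, 7) = 77: x ≡ 39 (mod 77).
  Combine with x ≡ 2 (mod 5); new modulus lcm = 385.
    Write x = 39 + 77·t and substitute into x ≡ 2 (mod 5): 77·t ≡ 2 − 39 = -37 (mod 5).
    Reduce coefficients mod 5: 2·t ≡ 3 (mod 5).
    The inverse of 2 mod 5 is 3 (since 2·3 = 6 = 1·5 + 1), so t ≡ 3·3 = 9 ≡ 4 (mod 5).
    Then x = 39 + 77·4 = 347, valid modulo lcm(77, 5) = 385: x ≡ 347 (mod 385).
  Combine with x ≡ 8 (mod 19); new modulus lcm = 7315.
    Write x = 347 + 385·t and substitute into x ≡ 8 (mod 19): 385·t ≡ 8 − 347 = -339 (mod 19).
    Reduce coefficients mod 19: 5·t ≡ 3 (mod 19).
    The inverse of 5 mod 19 is 4 (since 5·4 = 20 = 1·19 + 1), so t ≡ 4·3 = 12 ≡ 12 (mod 19).
    Then x = 347 + 385·12 = 4967, valid modulo lcm(385, 19) = 7315: x ≡ 4967 (mod 7315).
  Combine with x ≡ 7 (mod 8); new modulus lcm = 58520.
    Write x = 4967 + 7315·t and substitute into x ≡ 7 (mod 8): 7315·t ≡ 7 − 4967 = -4960 (mod 8).
    Reduce coefficients mod 8: 3·t ≡ 0 (mod 8).
    The inverse of 3 mod 8 is 3 (since 3·3 = 9 = 1·8 + 1), so t ≡ 3·0 = 0 ≡ 0 (mod 8).
    Then x = 4967 + 7315·0 = 4967, valid modulo lcm(7315, 8) = 58520: x ≡ 4967 (mod 58520).
Verify against each original: 4967 mod 11 = 6, 4967 mod 7 = 4, 4967 mod 5 = 2, 4967 mod 19 = 8, 4967 mod 8 = 7.

x ≡ 4967 (mod 58520).


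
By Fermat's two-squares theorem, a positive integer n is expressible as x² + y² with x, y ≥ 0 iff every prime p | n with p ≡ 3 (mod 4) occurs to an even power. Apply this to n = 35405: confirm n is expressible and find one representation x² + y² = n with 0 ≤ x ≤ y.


Step 1: Factor n = 35405 = 5 · 73 · 97.
Step 2: Check the mod-4 condition on each prime factor: 5 ≡ 1 (mod 4), exponent 1; 73 ≡ 1 (mod 4), exponent 1; 97 ≡ 1 (mod 4), exponent 1.
All primes ≡ 3 (mod 4) appear to even exponent (or don't appear), so by the two-squares theorem n IS expressible as a sum of two squares.
Step 3: Build a representation. Here n = 5 · 73 · 97 is a product of primes ≡ 1 (mod 4). Each prime p ≡ 1 (mod 4) is itself a sum of two squares; find a² by testing p − a² for a perfect square:
  5: 5 − 1² = 4 = 2² ⇒ 5 = 1² + 2².
  73: 73 − 1² = 72, 73 − 2² = 69, 73 − 3² = 64 = 8² ⇒ 73 = 3² + 8².
  97: 97 − 1² = 96, 97 − 2² = 93, 97 − 3² = 88, 97 − 4² = 81 = 9² ⇒ 97 = 4² + 9².
  Combine using the Brahmagupta–Fibonacci identity (a² + b²)(c² + d²) = (ac − bd)² + (ad + bc)² = (ac + bd)² + (ad − bc)²:
  5 · 73 = 365: from (1² + 2²)(3² + 8²), take (1·3 − 2·8, 1·8 + 2·3) = (3 − 16, 8 + 6) = (-13, 14); dropping signs (only squares matter) gives (13, 14); check 13² + 14² = 169 + 196 = 365 ✓.
  365 · 97 = 35405: from (13² + 14²)(4² + 9²), take (13·4 − 14·9, 13·9 + 14·4) = (52 − 126, 117 + 56) = (-74, 173); dropping signs (only squares matter) gives (74, 173); check 74² + 173² = 5476 + 29929 = 35405 ✓.
Step 4: Order so x ≤ y and verify: 74² + 173² = 5476 + 29929 = 35405 = n. ✓

n = 35405 = 74² + 173² (one valid representation with x ≤ y).


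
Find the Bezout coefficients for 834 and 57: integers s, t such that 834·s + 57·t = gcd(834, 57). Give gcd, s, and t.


Euclidean algorithm on (834, 57) — divide until remainder is 0:
  834 = 14 · 57 + 36
  57 = 1 · 36 + 21
  36 = 1 · 21 + 15
  21 = 1 · 15 + 6
  15 = 2 · 6 + 3
  6 = 2 · 3 + 0
gcd(834, 57) = 3.
Track Bezout coefficients alongside the remainders: start with r₀ = 834 = a·1 + b·0 (s = 1, t = 0) and r₁ = 57 = a·0 + b·1 (s = 0, t = 1); each new remainder r_{k+1} = r_{k-1} − q_k·r_k inherits s_{k+1} = s_{k-1} − q_k·s_k, t_{k+1} = t_{k-1} − q_k·t_k, so r_k = a·s_k + b·t_k at every step:
  q = 14: r = 36, s = 1 − 14·0 = 1, t = 0 − 14·1 = -14  (check: 834·1 + 57·(-14) = 36)
  q = 1: r = 21, s = 0 − 1·1 = -1, t = 1 − 1·(-14) = 15  (check: 834·(-1) + 57·15 = 21)
  q = 1: r = 15, s = 1 − 1·(-1) = 2, t = -14 − 1·15 = -29  (check: 834·2 + 57·(-29) = 15)
  q = 1: r = 6, s = -1 − 1·2 = -3, t = 15 − 1·(-29) = 44  (check: 834·(-3) + 57·44 = 6)
  q = 2: r = 3, s = 2 − 2·(-3) = 8, t = -29 − 2·44 = -117  (check: 834·8 + 57·(-117) = 3)
The row with r = 3 (the gcd) gives the Bezout coefficients s = 8, t = -117.
Result: 834 · (8) + 57 · (-117) = 3.

gcd(834, 57) = 3; s = 8, t = -117 (check: 834·8 + 57·(-117) = 3).


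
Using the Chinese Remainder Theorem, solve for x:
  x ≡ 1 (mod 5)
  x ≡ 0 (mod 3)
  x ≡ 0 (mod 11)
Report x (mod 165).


Moduli 5, 3, 11 are pairwise coprime; by CRT there is a unique solution modulo M = 5 · 3 · 11 = 165.
Solve pairwise, accumulating the modulus:
  Start with x ≡ 1 (mod 5).
  Combine with x ≡ 0 (mod 3): since gcd(5, 3) = 1, we get a unique residue mod 15.
    Write x = 1 + 5·t and substitute into x ≡ 0 (mod 3): 5·t ≡ 0 − 1 = -1 (mod 3).
    Reduce coefficients mod 3: 2·t ≡ 2 (mod 3).
    The inverse of 2 mod 3 is 2 (since 2·2 = 4 = 1·3 + 1), so t ≡ 2·2 = 4 ≡ 1 (mod 3).
    Then x = 1 + 5·1 = 6, valid modulo lcm(5, 3) = 15: x ≡ 6 (mod 15).
  Combine with x ≡ 0 (mod 11): since gcd(15, 11) = 1, we get a unique residue mod 165.
    Write x = 6 + 15·t and substitute into x ≡ 0 (mod 11): 15·t ≡ 0 − 6 = -6 (mod 11).
    Reduce coefficients mod 11: 4·t ≡ 5 (mod 11).
    The inverse of 4 mod 11 is 3 (since 4·3 = 12 = 1·11 + 1), so t ≡ 3·5 = 15 ≡ 4 (mod 11).
    Then x = 6 + 15·4 = 66, valid modulo lcm(15, 11) = 165: x ≡ 66 (mod 165).
Verify: 66 mod 5 = 1 ✓, 66 mod 3 = 0 ✓, 66 mod 11 = 0 ✓.

x ≡ 66 (mod 165).


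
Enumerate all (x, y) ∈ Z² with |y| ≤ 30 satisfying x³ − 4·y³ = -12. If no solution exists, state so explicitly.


The equation is x³ - 4y³ = -12. For fixed y, x³ = 4·y³ − 12, so a solution requires the RHS to be a perfect cube.
Strategy: iterate y from -30 to 30, compute RHS = 4·y³ − 12, and check whether it is a (positive or negative) perfect cube.
Check small values of y:
  y = 0: RHS = -12 is not a perfect cube.
  y = 1: RHS = -8 = (-2)³ ⇒ x = -2 works.
  y = -1: RHS = -16 is not a perfect cube.
  y = 2: RHS = 20 is not a perfect cube.
  y = -2: RHS = -44 is not a perfect cube.
  y = 3: RHS = 96 is not a perfect cube.
  y = -3: RHS = -120 is not a perfect cube.
Continuing, at y = -5: RHS = -512 = (-8)³ ⇒ x = -8 works.
Searching the remaining y in |y| ≤ 30 finds no further solutions.
Collected solutions: (-2, 1), (-8, -5).

Solutions (with |y| ≤ 30): (-2, 1), (-8, -5).


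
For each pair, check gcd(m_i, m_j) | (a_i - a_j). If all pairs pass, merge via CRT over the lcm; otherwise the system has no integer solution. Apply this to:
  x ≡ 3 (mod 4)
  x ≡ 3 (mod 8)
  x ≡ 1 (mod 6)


Moduli 4, 8, 6 are not pairwise coprime, so CRT works modulo lcm(m_i) when all pairwise compatibility conditions hold.
Pairwise compatibility: gcd(m_i, m_j) must divide a_i - a_j for every pair.
Merge one congruence at a time:
  Start: x ≡ 3 (mod 4).
  Combine with x ≡ 3 (mod 8): gcd(4, 8) = 4; 3 - 3 = 0, which IS divisible by 4, so compatible.
    Write x = 3 + 4·t and substitute into x ≡ 3 (mod 8): 4·t ≡ 3 − 3 = 0 (mod 8).
    Divide the congruence (and modulus) by g = 4: 1·t ≡ 0 (mod 2).
    So t ≡ 0 (mod 2).
    Then x = 3 + 4·0 = 3, valid modulo lcm(4, 8) = 8: x ≡ 3 (mod 8).
  Combine with x ≡ 1 (mod 6): gcd(8, 6) = 2; 1 - 3 = -2, which IS divisible by 2, so compatible.
    Write x = 3 + 8·t and substitute into x ≡ 1 (mod 6): 8·t ≡ 1 − 3 = -2 (mod 6).
    Divide the congruence (and modulus) by g = 2: 4·t ≡ -1 (mod 3).
    Reduce coefficients mod 3: 1·t ≡ 2 (mod 3).
    So t ≡ 2 (mod 3).
    Then x = 3 + 8·2 = 19, valid modulo lcm(8, 6) = 24: x ≡ 19 (mod 24).
Verify: 19 mod 4 = 3, 19 mod 8 = 3, 19 mod 6 = 1.

x ≡ 19 (mod 24).


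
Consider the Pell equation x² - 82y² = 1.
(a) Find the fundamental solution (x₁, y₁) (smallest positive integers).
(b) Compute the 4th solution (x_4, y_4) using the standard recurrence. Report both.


Step 1: Find the fundamental solution (x₁, y₁) of x² - 82y² = 1.
  Expand √82 as a continued fraction. a₀ = ⌊√82⌋ = 9; iterate m_{k+1} = d_k·a_k − m_k, d_{k+1} = (82 − m_{k+1}²)/d_k, a_{k+1} = ⌊(a₀ + m_{k+1})/d_{k+1}⌋ (starting m₀ = 0, d₀ = 1), with convergents p_k = a_k·p_{k-1} + p_{k-2}, q_k = a_k·q_{k-1} + q_{k-2} (p₋₁ = 1, q₋₁ = 0):
  k = 0: a₀ = 9; p₀/q₀ = 9/1; p₀² − 82·q₀² = 81 − 82 = -1.
  k = 1: m = 9, d = 1, a = ⌊(9 + 9)/1⌋ = 18; p/q = (18·9 + 1)/(18·1 + 0) = 163/18; p² − 82·q² = 26569 − 26568 = 1.
  The first convergent with p² − 82·q² = 1 gives the fundamental solution (x₁, y₁) = (163, 18).
Step 2: Apply the recurrence (x_{n+1}, y_{n+1}) = (x₁x_n + 82y₁y_n, x₁y_n + y₁x_n) repeatedly.
  From (x_1, y_1) = (163, 18): x_2 = 163·163 + 82·18·18 = 53137; y_2 = 163·18 + 18·163 = 5868.
  From (x_2, y_2) = (53137, 5868): x_3 = 163·53137 + 82·18·5868 = 17322499; y_3 = 163·5868 + 18·53137 = 1912950.
  From (x_3, y_3) = (17322499, 1912950): x_4 = 163·17322499 + 82·18·1912950 = 5647081537; y_4 = 163·1912950 + 18·17322499 = 623615832.
Step 3: Verify x_4² - 82·y_4² = 31889529885526282369 - 31889529885526282368 = 1 (should be 1). ✓

(x_1, y_1) = (163, 18); (x_4, y_4) = (5647081537, 623615832).


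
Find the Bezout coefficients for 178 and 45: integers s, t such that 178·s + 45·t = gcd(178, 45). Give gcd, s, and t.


Euclidean algorithm on (178, 45) — divide until remainder is 0:
  178 = 3 · 45 + 43
  45 = 1 · 43 + 2
  43 = 21 · 2 + 1
  2 = 2 · 1 + 0
gcd(178, 45) = 1.
Track Bezout coefficients alongside the remainders: start with r₀ = 178 = a·1 + b·0 (s = 1, t = 0) and r₁ = 45 = a·0 + b·1 (s = 0, t = 1); each new remainder r_{k+1} = r_{k-1} − q_k·r_k inherits s_{k+1} = s_{k-1} − q_k·s_k, t_{k+1} = t_{k-1} − q_k·t_k, so r_k = a·s_k + b·t_k at every step:
  q = 3: r = 43, s = 1 − 3·0 = 1, t = 0 − 3·1 = -3  (check: 178·1 + 45·(-3) = 43)
  q = 1: r = 2, s = 0 − 1·1 = -1, t = 1 − 1·(-3) = 4  (check: 178·(-1) + 45·4 = 2)
  q = 21: r = 1, s = 1 − 21·(-1) = 22, t = -3 − 21·4 = -87  (check: 178·22 + 45·(-87) = 1)
The row with r = 1 (the gcd) gives the Bezout coefficients s = 22, t = -87.
Result: 178 · (22) + 45 · (-87) = 1.

gcd(178, 45) = 1; s = 22, t = -87 (check: 178·22 + 45·(-87) = 1).


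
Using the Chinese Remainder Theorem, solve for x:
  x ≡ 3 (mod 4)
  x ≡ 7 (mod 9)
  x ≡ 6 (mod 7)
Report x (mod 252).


Moduli 4, 9, 7 are pairwise coprime; by CRT there is a unique solution modulo M = 4 · 9 · 7 = 252.
Solve pairwise, accumulating the modulus:
  Start with x ≡ 3 (mod 4).
  Combine with x ≡ 7 (mod 9): since gcd(4, 9) = 1, we get a unique residue mod 36.
    Write x = 3 + 4·t and substitute into x ≡ 7 (mod 9): 4·t ≡ 7 − 3 = 4 (mod 9).
    The inverse of 4 mod 9 is 7 (since 4·7 = 28 = 3·9 + 1), so t ≡ 7·4 = 28 ≡ 1 (mod 9).
    Then x = 3 + 4·1 = 7, valid modulo lcm(4, 9) = 36: x ≡ 7 (mod 36).
  Combine with x ≡ 6 (mod 7): since gcd(36, 7) = 1, we get a unique residue mod 252.
    Write x = 7 + 36·t and substitute into x ≡ 6 (mod 7): 36·t ≡ 6 − 7 = -1 (mod 7).
    Reduce coefficients mod 7: 1·t ≡ 6 (mod 7).
    So t ≡ 6 (mod 7).
    Then x = 7 + 36·6 = 223, valid modulo lcm(36, 7) = 252: x ≡ 223 (mod 252).
Verify: 223 mod 4 = 3 ✓, 223 mod 9 = 7 ✓, 223 mod 7 = 6 ✓.

x ≡ 223 (mod 252).


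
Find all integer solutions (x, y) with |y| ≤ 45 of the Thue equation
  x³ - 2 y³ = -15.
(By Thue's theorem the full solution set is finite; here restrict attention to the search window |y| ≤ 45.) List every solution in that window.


The equation is x³ - 2y³ = -15. For fixed y, x³ = 2·y³ − 15, so a solution requires the RHS to be a perfect cube.
Strategy: iterate y from -45 to 45, compute RHS = 2·y³ − 15, and check whether it is a (positive or negative) perfect cube.
Check small values of y:
  y = 0: RHS = -15 is not a perfect cube.
  y = 1: RHS = -13 is not a perfect cube.
  y = -1: RHS = -17 is not a perfect cube.
  y = 2: RHS = 1 = (1)³ ⇒ x = 1 works.
  y = -2: RHS = -31 is not a perfect cube.
  y = 3: RHS = 39 is not a perfect cube.
  y = -3: RHS = -69 is not a perfect cube.
Continuing the search up to |y| = 45 finds no further solutions beyond those listed.
Collected solutions: (1, 2).

Solutions (with |y| ≤ 45): (1, 2).


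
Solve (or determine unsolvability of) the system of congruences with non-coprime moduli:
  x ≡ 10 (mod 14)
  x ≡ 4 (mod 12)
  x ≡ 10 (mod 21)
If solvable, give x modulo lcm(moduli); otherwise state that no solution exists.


Moduli 14, 12, 21 are not pairwise coprime, so CRT works modulo lcm(m_i) when all pairwise compatibility conditions hold.
Pairwise compatibility: gcd(m_i, m_j) must divide a_i - a_j for every pair.
Merge one congruence at a time:
  Start: x ≡ 10 (mod 14).
  Combine with x ≡ 4 (mod 12): gcd(14, 12) = 2; 4 - 10 = -6, which IS divisible by 2, so compatible.
    Write x = 10 + 14·t and substitute into x ≡ 4 (mod 12): 14·t ≡ 4 − 10 = -6 (mod 12).
    Divide the congruence (and modulus) by g = 2: 7·t ≡ -3 (mod 6).
    Reduce coefficients mod 6: 1·t ≡ 3 (mod 6).
    So t ≡ 3 (mod 6).
    Then x = 10 + 14·3 = 52, valid modulo lcm(14, 12) = 84: x ≡ 52 (mod 84).
  Combine with x ≡ 10 (mod 21): gcd(84, 21) = 21; 10 - 52 = -42, which IS divisible by 21, so compatible.
    Write x = 52 + 84·t and substitute into x ≡ 10 (mod 21): 84·t ≡ 10 − 52 = -42 (mod 21).
    Divide the congruence (and modulus) by g = 21: 4·t ≡ -2 (mod 1).
    Modulo 1 every t works; take t = 0.
    Then x = 52 + 84·0 = 52, valid modulo lcm(84, 21) = 84: x ≡ 52 (mod 84).
Verify: 52 mod 14 = 10, 52 mod 12 = 4, 52 mod 21 = 10.

x ≡ 52 (mod 84).


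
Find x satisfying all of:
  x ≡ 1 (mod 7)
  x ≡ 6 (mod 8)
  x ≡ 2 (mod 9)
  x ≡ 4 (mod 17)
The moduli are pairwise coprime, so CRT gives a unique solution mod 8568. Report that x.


Product of moduli M = 7 · 8 · 9 · 17 = 8568.
Merge one congruence at a time:
  Start: x ≡ 1 (mod 7).
  Combine with x ≡ 6 (mod 8); new modulus lcm = 56.
    Write x = 1 + 7·t and substitute into x ≡ 6 (mod 8): 7·t ≡ 6 − 1 = 5 (mod 8).
    The inverse of 7 mod 8 is 7 (since 7·7 = 49 = 6·8 + 1), so t ≡ 7·5 = 35 ≡ 3 (mod 8).
    Then x = 1 + 7·3 = 22, valid modulo lcm(7, 8) = 56: x ≡ 22 (mod 56).
  Combine with x ≡ 2 (mod 9); new modulus lcm = 504.
    Write x = 22 + 56·t and substitute into x ≡ 2 (mod 9): 56·t ≡ 2 − 22 = -20 (mod 9).
    Reduce coefficients mod 9: 2·t ≡ 7 (mod 9).
    The inverse of 2 mod 9 is 5 (since 2·5 = 10 = 1·9 + 1), so t ≡ 5·7 = 35 ≡ 8 (mod 9).
    Then x = 22 + 56·8 = 470, valid modulo lcm(56, 9) = 504: x ≡ 470 (mod 504).
  Combine with x ≡ 4 (mod 17); new modulus lcm = 8568.
    Write x = 470 + 504·t and substitute into x ≡ 4 (mod 17): 504·t ≡ 4 − 470 = -466 (mod 17).
    Reduce coefficients mod 17: 11·t ≡ 10 (mod 17).
    The inverse of 11 mod 17 is 14 (since 11·14 = 154 = 9·17 + 1), so t ≡ 14·10 = 140 ≡ 4 (mod 17).
    Then x = 470 + 504·4 = 2486, valid modulo lcm(504, 17) = 8568: x ≡ 2486 (mod 8568).
Verify against each original: 2486 mod 7 = 1, 2486 mod 8 = 6, 2486 mod 9 = 2, 2486 mod 17 = 4.

x ≡ 2486 (mod 8568).


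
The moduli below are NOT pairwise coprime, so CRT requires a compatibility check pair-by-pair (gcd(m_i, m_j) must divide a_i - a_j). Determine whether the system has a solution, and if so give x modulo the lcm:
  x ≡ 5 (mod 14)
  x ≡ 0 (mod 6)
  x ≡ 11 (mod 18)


Moduli 14, 6, 18 are not pairwise coprime, so CRT works modulo lcm(m_i) when all pairwise compatibility conditions hold.
Pairwise compatibility: gcd(m_i, m_j) must divide a_i - a_j for every pair.
Merge one congruence at a time:
  Start: x ≡ 5 (mod 14).
  Combine with x ≡ 0 (mod 6): gcd(14, 6) = 2, and 0 - 5 = -5 is NOT divisible by 2.
    ⇒ system is inconsistent (no integer solution).

No solution (the system is inconsistent).


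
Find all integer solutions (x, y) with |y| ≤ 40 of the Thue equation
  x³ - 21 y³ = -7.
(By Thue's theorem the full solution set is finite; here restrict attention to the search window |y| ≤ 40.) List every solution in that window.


The equation is x³ - 21y³ = -7. For fixed y, x³ = 21·y³ − 7, so a solution requires the RHS to be a perfect cube.
Strategy: iterate y from -40 to 40, compute RHS = 21·y³ − 7, and check whether it is a (positive or negative) perfect cube.
Check small values of y:
  y = 0: RHS = -7 is not a perfect cube.
  y = 1: RHS = 14 is not a perfect cube.
  y = -1: RHS = -28 is not a perfect cube.
  y = 2: RHS = 161 is not a perfect cube.
  y = -2: RHS = -175 is not a perfect cube.
  y = 3: RHS = 560 is not a perfect cube.
  y = -3: RHS = -574 is not a perfect cube.
Continuing the search up to |y| = 40 finds no solutions either.
No (x, y) in the scanned range satisfies the equation.

No integer solutions with |y| ≤ 40.


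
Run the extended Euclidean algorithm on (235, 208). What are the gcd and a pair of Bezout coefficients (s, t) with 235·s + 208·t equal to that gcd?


Euclidean algorithm on (235, 208) — divide until remainder is 0:
  235 = 1 · 208 + 27
  208 = 7 · 27 + 19
  27 = 1 · 19 + 8
  19 = 2 · 8 + 3
  8 = 2 · 3 + 2
  3 = 1 · 2 + 1
  2 = 2 · 1 + 0
gcd(235, 208) = 1.
Track Bezout coefficients alongside the remainders: start with r₀ = 235 = a·1 + b·0 (s = 1, t = 0) and r₁ = 208 = a·0 + b·1 (s = 0, t = 1); each new remainder r_{k+1} = r_{k-1} − q_k·r_k inherits s_{k+1} = s_{k-1} − q_k·s_k, t_{k+1} = t_{k-1} − q_k·t_k, so r_k = a·s_k + b·t_k at every step:
  q = 1: r = 27, s = 1 − 1·0 = 1, t = 0 − 1·1 = -1  (check: 235·1 + 208·(-1) = 27)
  q = 7: r = 19, s = 0 − 7·1 = -7, t = 1 − 7·(-1) = 8  (check: 235·(-7) + 208·8 = 19)
  q = 1: r = 8, s = 1 − 1·(-7) = 8, t = -1 − 1·8 = -9  (check: 235·8 + 208·(-9) = 8)
  q = 2: r = 3, s = -7 − 2·8 = -23, t = 8 − 2·(-9) = 26  (check: 235·(-23) + 208·26 = 3)
  q = 2: r = 2, s = 8 − 2·(-23) = 54, t = -9 − 2·26 = -61  (check: 235·54 + 208·(-61) = 2)
  q = 1: r = 1, s = -23 − 1·54 = -77, t = 26 − 1·(-61) = 87  (check: 235·(-77) + 208·87 = 1)
The row with r = 1 (the gcd) gives the Bezout coefficients s = -77, t = 87.
Result: 235 · (-77) + 208 · (87) = 1.

gcd(235, 208) = 1; s = -77, t = 87 (check: 235·(-77) + 208·87 = 1).


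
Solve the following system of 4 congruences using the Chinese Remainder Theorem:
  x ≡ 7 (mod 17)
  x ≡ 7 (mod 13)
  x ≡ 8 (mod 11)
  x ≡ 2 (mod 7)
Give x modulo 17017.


Product of moduli M = 17 · 13 · 11 · 7 = 17017.
Merge one congruence at a time:
  Start: x ≡ 7 (mod 17).
  Combine with x ≡ 7 (mod 13); new modulus lcm = 221.
    Write x = 7 + 17·t and substitute into x ≡ 7 (mod 13): 17·t ≡ 7 − 7 = 0 (mod 13).
    Reduce coefficients mod 13: 4·t ≡ 0 (mod 13).
    The inverse of 4 mod 13 is 10 (since 4·10 = 40 = 3·13 + 1), so t ≡ 10·0 = 0 ≡ 0 (mod 13).
    Then x = 7 + 17·0 = 7, valid modulo lcm(17, 13) = 221: x ≡ 7 (mod 221).
  Combine with x ≡ 8 (mod 11); new modulus lcm = 2431.
    Write x = 7 + 221·t and substitute into x ≡ 8 (mod 11): 221·t ≡ 8 − 7 = 1 (mod 11).
    Reduce coefficients mod 11: 1·t ≡ 1 (mod 11).
    So t ≡ 1 (mod 11).
    Then x = 7 + 221·1 = 228, valid modulo lcm(221, 11) = 2431: x ≡ 228 (mod 2431).
  Combine with x ≡ 2 (mod 7); new modulus lcm = 17017.
    Write x = 228 + 2431·t and substitute into x ≡ 2 (mod 7): 2431·t ≡ 2 − 228 = -226 (mod 7).
    Reduce coefficients mod 7: 2·t ≡ 5 (mod 7).
    The inverse of 2 mod 7 is 4 (since 2·4 = 8 = 1·7 + 1), so t ≡ 4·5 = 20 ≡ 6 (mod 7).
    Then x = 228 + 2431·6 = 14814, valid modulo lcm(2431, 7) = 17017: x ≡ 14814 (mod 17017).
Verify against each original: 14814 mod 17 = 7, 14814 mod 13 = 7, 14814 mod 11 = 8, 14814 mod 7 = 2.

x ≡ 14814 (mod 17017).


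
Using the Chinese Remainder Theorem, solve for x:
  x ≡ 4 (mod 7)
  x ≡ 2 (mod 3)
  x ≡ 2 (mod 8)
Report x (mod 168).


Moduli 7, 3, 8 are pairwise coprime; by CRT there is a unique solution modulo M = 7 · 3 · 8 = 168.
Solve pairwise, accumulating the modulus:
  Start with x ≡ 4 (mod 7).
  Combine with x ≡ 2 (mod 3): since gcd(7, 3) = 1, we get a unique residue mod 21.
    Write x = 4 + 7·t and substitute into x ≡ 2 (mod 3): 7·t ≡ 2 − 4 = -2 (mod 3).
    Reduce coefficients mod 3: 1·t ≡ 1 (mod 3).
    So t ≡ 1 (mod 3).
    Then x = 4 + 7·1 = 11, valid modulo lcm(7, 3) = 21: x ≡ 11 (mod 21).
  Combine with x ≡ 2 (mod 8): since gcd(21, 8) = 1, we get a unique residue mod 168.
    Write x = 11 + 21·t and substitute into x ≡ 2 (mod 8): 21·t ≡ 2 − 11 = -9 (mod 8).
    Reduce coefficients mod 8: 5·t ≡ 7 (mod 8).
    The inverse of 5 mod 8 is 5 (since 5·5 = 25 = 3·8 + 1), so t ≡ 5·7 = 35 ≡ 3 (mod 8).
    Then x = 11 + 21·3 = 74, valid modulo lcm(21, 8) = 168: x ≡ 74 (mod 168).
Verify: 74 mod 7 = 4 ✓, 74 mod 3 = 2 ✓, 74 mod 8 = 2 ✓.

x ≡ 74 (mod 168).


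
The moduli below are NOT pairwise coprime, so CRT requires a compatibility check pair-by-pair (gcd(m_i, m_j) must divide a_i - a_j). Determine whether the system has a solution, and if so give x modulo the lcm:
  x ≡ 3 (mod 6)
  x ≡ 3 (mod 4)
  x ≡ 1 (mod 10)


Moduli 6, 4, 10 are not pairwise coprime, so CRT works modulo lcm(m_i) when all pairwise compatibility conditions hold.
Pairwise compatibility: gcd(m_i, m_j) must divide a_i - a_j for every pair.
Merge one congruence at a time:
  Start: x ≡ 3 (mod 6).
  Combine with x ≡ 3 (mod 4): gcd(6, 4) = 2; 3 - 3 = 0, which IS divisible by 2, so compatible.
    Write x = 3 + 6·t and substitute into x ≡ 3 (mod 4): 6·t ≡ 3 − 3 = 0 (mod 4).
    Divide the congruence (and modulus) by g = 2: 3·t ≡ 0 (mod 2).
    Reduce coefficients mod 2: 1·t ≡ 0 (mod 2).
    So t ≡ 0 (mod 2).
    Then x = 3 + 6·0 = 3, valid modulo lcm(6, 4) = 12: x ≡ 3 (mod 12).
  Combine with x ≡ 1 (mod 10): gcd(12, 10) = 2; 1 - 3 = -2, which IS divisible by 2, so compatible.
    Write x = 3 + 12·t and substitute into x ≡ 1 (mod 10): 12·t ≡ 1 − 3 = -2 (mod 10).
    Divide the congruence (and modulus) by g = 2: 6·t ≡ -1 (mod 5).
    Reduce coefficients mod 5: 1·t ≡ 4 (mod 5).
    So t ≡ 4 (mod 5).
    Then x = 3 + 12·4 = 51, valid modulo lcm(12, 10) = 60: x ≡ 51 (mod 60).
Verify: 51 mod 6 = 3, 51 mod 4 = 3, 51 mod 10 = 1.

x ≡ 51 (mod 60).


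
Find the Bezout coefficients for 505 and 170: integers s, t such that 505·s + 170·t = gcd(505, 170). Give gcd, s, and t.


Euclidean algorithm on (505, 170) — divide until remainder is 0:
  505 = 2 · 170 + 165
  170 = 1 · 165 + 5
  165 = 33 · 5 + 0
gcd(505, 170) = 5.
Track Bezout coefficients alongside the remainders: start with r₀ = 505 = a·1 + b·0 (s = 1, t = 0) and r₁ = 170 = a·0 + b·1 (s = 0, t = 1); each new remainder r_{k+1} = r_{k-1} − q_k·r_k inherits s_{k+1} = s_{k-1} − q_k·s_k, t_{k+1} = t_{k-1} − q_k·t_k, so r_k = a·s_k + b·t_k at every step:
  q = 2: r = 165, s = 1 − 2·0 = 1, t = 0 − 2·1 = -2  (check: 505·1 + 170·(-2) = 165)
  q = 1: r = 5, s = 0 − 1·1 = -1, t = 1 − 1·(-2) = 3  (check: 505·(-1) + 170·3 = 5)
The row with r = 5 (the gcd) gives the Bezout coefficients s = -1, t = 3.
Result: 505 · (-1) + 170 · (3) = 5.

gcd(505, 170) = 5; s = -1, t = 3 (check: 505·(-1) + 170·3 = 5).


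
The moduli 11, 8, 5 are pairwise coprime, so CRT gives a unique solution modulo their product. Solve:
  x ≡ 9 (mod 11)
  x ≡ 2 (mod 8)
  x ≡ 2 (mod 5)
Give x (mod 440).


Moduli 11, 8, 5 are pairwise coprime; by CRT there is a unique solution modulo M = 11 · 8 · 5 = 440.
Solve pairwise, accumulating the modulus:
  Start with x ≡ 9 (mod 11).
  Combine with x ≡ 2 (mod 8): since gcd(11, 8) = 1, we get a unique residue mod 88.
    Write x = 9 + 11·t and substitute into x ≡ 2 (mod 8): 11·t ≡ 2 − 9 = -7 (mod 8).
    Reduce coefficients mod 8: 3·t ≡ 1 (mod 8).
    The inverse of 3 mod 8 is 3 (since 3·3 = 9 = 1·8 + 1), so t ≡ 3·1 = 3 ≡ 3 (mod 8).
    Then x = 9 + 11·3 = 42, valid modulo lcm(11, 8) = 88: x ≡ 42 (mod 88).
  Combine with x ≡ 2 (mod 5): since gcd(88, 5) = 1, we get a unique residue mod 440.
    Write x = 42 + 88·t and substitute into x ≡ 2 (mod 5): 88·t ≡ 2 − 42 = -40 (mod 5).
    Reduce coefficients mod 5: 3·t ≡ 0 (mod 5).
    The inverse of 3 mod 5 is 2 (since 3·2 = 6 = 1·5 + 1), so t ≡ 2·0 = 0 ≡ 0 (mod 5).
    Then x = 42 + 88·0 = 42, valid modulo lcm(88, 5) = 440: x ≡ 42 (mod 440).
Verify: 42 mod 11 = 9 ✓, 42 mod 8 = 2 ✓, 42 mod 5 = 2 ✓.

x ≡ 42 (mod 440).


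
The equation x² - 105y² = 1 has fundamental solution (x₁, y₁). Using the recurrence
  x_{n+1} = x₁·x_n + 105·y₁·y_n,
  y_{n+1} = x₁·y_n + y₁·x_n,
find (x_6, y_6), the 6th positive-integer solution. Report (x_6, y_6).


Step 1: Find the fundamental solution (x₁, y₁) of x² - 105y² = 1.
  Expand √105 as a continued fraction. a₀ = ⌊√105⌋ = 10; iterate m_{k+1} = d_k·a_k − m_k, d_{k+1} = (105 − m_{k+1}²)/d_k, a_{k+1} = ⌊(a₀ + m_{k+1})/d_{k+1}⌋ (starting m₀ = 0, d₀ = 1), with convergents p_k = a_k·p_{k-1} + p_{k-2}, q_k = a_k·q_{k-1} + q_{k-2} (p₋₁ = 1, q₋₁ = 0):
  k = 0: a₀ = 10; p₀/q₀ = 10/1; p₀² − 105·q₀² = 100 − 105 = -5.
  k = 1: m = 10, d = 5, a = ⌊(10 + 10)/5⌋ = 4; p/q = (4·10 + 1)/(4·1 + 0) = 41/4; p² − 105·q² = 1681 − 1680 = 1.
  The first convergent with p² − 105·q² = 1 gives the fundamental solution (x₁, y₁) = (41, 4).
Step 2: Apply the recurrence (x_{n+1}, y_{n+1}) = (x₁x_n + 105y₁y_n, x₁y_n + y₁x_n) repeatedly.
  From (x_1, y_1) = (41, 4): x_2 = 41·41 + 105·4·4 = 3361; y_2 = 41·4 + 4·41 = 328.
  From (x_2, y_2) = (3361, 328): x_3 = 41·3361 + 105·4·328 = 275561; y_3 = 41·328 + 4·3361 = 26892.
  From (x_3, y_3) = (275561, 26892): x_4 = 41·275561 + 105·4·26892 = 22592641; y_4 = 41·26892 + 4·275561 = 2204816.
  From (x_4, y_4) = (22592641, 2204816): x_5 = 41·22592641 + 105·4·2204816 = 1852321001; y_5 = 41·2204816 + 4·22592641 = 180768020.
  From (x_5, y_5) = (1852321001, 180768020): x_6 = 41·1852321001 + 105·4·180768020 = 151867729441; y_6 = 41·180768020 + 4·1852321001 = 14820772824.
Step 3: Verify x_6² - 105·y_6² = 23063807245564778172481 - 23063807245564778172480 = 1 (should be 1). ✓

(x_1, y_1) = (41, 4); (x_6, y_6) = (151867729441, 14820772824).


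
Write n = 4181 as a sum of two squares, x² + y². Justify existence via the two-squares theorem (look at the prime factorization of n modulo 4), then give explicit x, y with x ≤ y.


Step 1: Factor n = 4181 = 37 · 113.
Step 2: Check the mod-4 condition on each prime factor: 37 ≡ 1 (mod 4), exponent 1; 113 ≡ 1 (mod 4), exponent 1.
All primes ≡ 3 (mod 4) appear to even exponent (or don't appear), so by the two-squares theorem n IS expressible as a sum of two squares.
Step 3: Build a representation. Here n = 37 · 113 is a product of primes ≡ 1 (mod 4). Each prime p ≡ 1 (mod 4) is itself a sum of two squares; find a² by testing p − a² for a perfect square:
  37: 37 − 1² = 36 = 6² ⇒ 37 = 1² + 6².
  113: 113 − 1² = 112, 113 − 2² = 109, 113 − 3² = 104, 113 − 4² = 97, 113 − 5² = 88, 113 − 6² = 77, 113 − 7² = 64 = 8² ⇒ 113 = 7² + 8².
  Combine using the Brahmagupta–Fibonacci identity (a² + b²)(c² + d²) = (ac − bd)² + (ad + bc)² = (ac + bd)² + (ad − bc)²:
  37 · 113 = 4181: from (1² + 6²)(7² + 8²), take (1·7 − 6·8, 1·8 + 6·7) = (7 − 48, 8 + 42) = (-41, 50); dropping signs (only squares matter) gives (41, 50); check 41² + 50² = 1681 + 2500 = 4181 ✓.
Step 4: Order so x ≤ y and verify: 41² + 50² = 1681 + 2500 = 4181 = n. ✓

n = 4181 = 41² + 50² (one valid representation with x ≤ y).


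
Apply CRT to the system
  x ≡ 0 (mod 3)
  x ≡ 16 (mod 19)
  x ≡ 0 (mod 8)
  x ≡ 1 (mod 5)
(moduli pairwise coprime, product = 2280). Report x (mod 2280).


Product of moduli M = 3 · 19 · 8 · 5 = 2280.
Merge one congruence at a time:
  Start: x ≡ 0 (mod 3).
  Combine with x ≡ 16 (mod 19); new modulus lcm = 57.
    Write x = 0 + 3·t and substitute into x ≡ 16 (mod 19): 3·t ≡ 16 − 0 = 16 (mod 19).
    The inverse of 3 mod 19 is 13 (since 3·13 = 39 = 2·19 + 1), so t ≡ 13·16 = 208 ≡ 18 (mod 19).
    Then x = 0 + 3·18 = 54, valid modulo lcm(3, 19) = 57: x ≡ 54 (mod 57).
  Combine with x ≡ 0 (mod 8); new modulus lcm = 456.
    Write x = 54 + 57·t and substitute into x ≡ 0 (mod 8): 57·t ≡ 0 − 54 = -54 (mod 8).
    Reduce coefficients mod 8: 1·t ≡ 2 (mod 8).
    So t ≡ 2 (mod 8).
    Then x = 54 + 57·2 = 168, valid modulo lcm(57, 8) = 456: x ≡ 168 (mod 456).
  Combine with x ≡ 1 (mod 5); new modulus lcm = 2280.
    Write x = 168 + 456·t and substitute into x ≡ 1 (mod 5): 456·t ≡ 1 − 168 = -167 (mod 5).
    Reduce coefficients mod 5: 1·t ≡ 3 (mod 5).
    So t ≡ 3 (mod 5).
    Then x = 168 + 456·3 = 1536, valid modulo lcm(456, 5) = 2280: x ≡ 1536 (mod 2280).
Verify against each original: 1536 mod 3 = 0, 1536 mod 19 = 16, 1536 mod 8 = 0, 1536 mod 5 = 1.

x ≡ 1536 (mod 2280).


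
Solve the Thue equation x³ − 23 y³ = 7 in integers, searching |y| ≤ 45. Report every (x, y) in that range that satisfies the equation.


The equation is x³ - 23y³ = 7. For fixed y, x³ = 23·y³ + 7, so a solution requires the RHS to be a perfect cube.
Strategy: iterate y from -45 to 45, compute RHS = 23·y³ + 7, and check whether it is a (positive or negative) perfect cube.
Check small values of y:
  y = 0: RHS = 7 is not a perfect cube.
  y = 1: RHS = 30 is not a perfect cube.
  y = -1: RHS = -16 is not a perfect cube.
  y = 2: RHS = 191 is not a perfect cube.
  y = -2: RHS = -177 is not a perfect cube.
  y = 3: RHS = 628 is not a perfect cube.
  y = -3: RHS = -614 is not a perfect cube.
Continuing the search up to |y| = 45 finds no solutions either.
No (x, y) in the scanned range satisfies the equation.

No integer solutions with |y| ≤ 45.


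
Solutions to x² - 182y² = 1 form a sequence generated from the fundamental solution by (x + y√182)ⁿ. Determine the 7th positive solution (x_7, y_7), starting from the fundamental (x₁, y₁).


Step 1: Find the fundamental solution (x₁, y₁) of x² - 182y² = 1.
  Expand √182 as a continued fraction. a₀ = ⌊√182⌋ = 13; iterate m_{k+1} = d_k·a_k − m_k, d_{k+1} = (182 − m_{k+1}²)/d_k, a_{k+1} = ⌊(a₀ + m_{k+1})/d_{k+1}⌋ (starting m₀ = 0, d₀ = 1), with convergents p_k = a_k·p_{k-1} + p_{k-2}, q_k = a_k·q_{k-1} + q_{k-2} (p₋₁ = 1, q₋₁ = 0):
  k = 0: a₀ = 13; p₀/q₀ = 13/1; p₀² − 182·q₀² = 169 − 182 = -13.
  k = 1: m = 13, d = 13, a = ⌊(13 + 13)/13⌋ = 2; p/q = (2·13 + 1)/(2·1 + 0) = 27/2; p² − 182·q² = 729 − 728 = 1.
  The first convergent with p² − 182·q² = 1 gives the fundamental solution (x₁, y₁) = (27, 2).
Step 2: Apply the recurrence (x_{n+1}, y_{n+1}) = (x₁x_n + 182y₁y_n, x₁y_n + y₁x_n) repeatedly.
  From (x_1, y_1) = (27, 2): x_2 = 27·27 + 182·2·2 = 1457; y_2 = 27·2 + 2·27 = 108.
  From (x_2, y_2) = (1457, 108): x_3 = 27·1457 + 182·2·108 = 78651; y_3 = 27·108 + 2·1457 = 5830.
  From (x_3, y_3) = (78651, 5830): x_4 = 27·78651 + 182·2·5830 = 4245697; y_4 = 27·5830 + 2·78651 = 314712.
  From (x_4, y_4) = (4245697, 314712): x_5 = 27·4245697 + 182·2·314712 = 229188987; y_5 = 27·314712 + 2·4245697 = 16988618.
  From (x_5, y_5) = (229188987, 16988618): x_6 = 27·229188987 + 182·2·16988618 = 12371959601; y_6 = 27·16988618 + 2·229188987 = 917070660.
  From (x_6, y_6) = (12371959601, 917070660): x_7 = 27·12371959601 + 182·2·917070660 = 667856629467; y_7 = 27·917070660 + 2·12371959601 = 49504827022.
Step 3: Verify x_7² - 182·y_7² = 446032477523021732704089 - 446032477523021732704088 = 1 (should be 1). ✓

(x_1, y_1) = (27, 2); (x_7, y_7) = (667856629467, 49504827022).


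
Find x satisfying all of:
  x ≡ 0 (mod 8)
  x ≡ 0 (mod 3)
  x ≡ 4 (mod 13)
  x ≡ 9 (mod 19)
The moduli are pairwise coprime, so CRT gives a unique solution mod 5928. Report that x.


Product of moduli M = 8 · 3 · 13 · 19 = 5928.
Merge one congruence at a time:
  Start: x ≡ 0 (mod 8).
  Combine with x ≡ 0 (mod 3); new modulus lcm = 24.
    Write x = 0 + 8·t and substitute into x ≡ 0 (mod 3): 8·t ≡ 0 − 0 = 0 (mod 3).
    Reduce coefficients mod 3: 2·t ≡ 0 (mod 3).
    The inverse of 2 mod 3 is 2 (since 2·2 = 4 = 1·3 + 1), so t ≡ 2·0 = 0 ≡ 0 (mod 3).
    Then x = 0 + 8·0 = 0, valid modulo lcm(8, 3) = 24: x ≡ 0 (mod 24).
  Combine with x ≡ 4 (mod 13); new modulus lcm = 312.
    Write x = 0 + 24·t and substitute into x ≡ 4 (mod 13): 24·t ≡ 4 − 0 = 4 (mod 13).
    Reduce coefficients mod 13: 11·t ≡ 4 (mod 13).
    The inverse of 11 mod 13 is 6 (since 11·6 = 66 = 5·13 + 1), so t ≡ 6·4 = 24 ≡ 11 (mod 13).
    Then x = 0 + 24·11 = 264, valid modulo lcm(24, 13) = 312: x ≡ 264 (mod 312).
  Combine with x ≡ 9 (mod 19); new modulus lcm = 5928.
    Write x = 264 + 312·t and substitute into x ≡ 9 (mod 19): 312·t ≡ 9 − 264 = -255 (mod 19).
    Reduce coefficients mod 19: 8·t ≡ 11 (mod 19).
    The inverse of 8 mod 19 is 12 (since 8·12 = 96 = 5·19 + 1), so t ≡ 12·11 = 132 ≡ 18 (mod 19).
    Then x = 264 + 312·18 = 5880, valid modulo lcm(312, 19) = 5928: x ≡ 5880 (mod 5928).
Verify against each original: 5880 mod 8 = 0, 5880 mod 3 = 0, 5880 mod 13 = 4, 5880 mod 19 = 9.

x ≡ 5880 (mod 5928).
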